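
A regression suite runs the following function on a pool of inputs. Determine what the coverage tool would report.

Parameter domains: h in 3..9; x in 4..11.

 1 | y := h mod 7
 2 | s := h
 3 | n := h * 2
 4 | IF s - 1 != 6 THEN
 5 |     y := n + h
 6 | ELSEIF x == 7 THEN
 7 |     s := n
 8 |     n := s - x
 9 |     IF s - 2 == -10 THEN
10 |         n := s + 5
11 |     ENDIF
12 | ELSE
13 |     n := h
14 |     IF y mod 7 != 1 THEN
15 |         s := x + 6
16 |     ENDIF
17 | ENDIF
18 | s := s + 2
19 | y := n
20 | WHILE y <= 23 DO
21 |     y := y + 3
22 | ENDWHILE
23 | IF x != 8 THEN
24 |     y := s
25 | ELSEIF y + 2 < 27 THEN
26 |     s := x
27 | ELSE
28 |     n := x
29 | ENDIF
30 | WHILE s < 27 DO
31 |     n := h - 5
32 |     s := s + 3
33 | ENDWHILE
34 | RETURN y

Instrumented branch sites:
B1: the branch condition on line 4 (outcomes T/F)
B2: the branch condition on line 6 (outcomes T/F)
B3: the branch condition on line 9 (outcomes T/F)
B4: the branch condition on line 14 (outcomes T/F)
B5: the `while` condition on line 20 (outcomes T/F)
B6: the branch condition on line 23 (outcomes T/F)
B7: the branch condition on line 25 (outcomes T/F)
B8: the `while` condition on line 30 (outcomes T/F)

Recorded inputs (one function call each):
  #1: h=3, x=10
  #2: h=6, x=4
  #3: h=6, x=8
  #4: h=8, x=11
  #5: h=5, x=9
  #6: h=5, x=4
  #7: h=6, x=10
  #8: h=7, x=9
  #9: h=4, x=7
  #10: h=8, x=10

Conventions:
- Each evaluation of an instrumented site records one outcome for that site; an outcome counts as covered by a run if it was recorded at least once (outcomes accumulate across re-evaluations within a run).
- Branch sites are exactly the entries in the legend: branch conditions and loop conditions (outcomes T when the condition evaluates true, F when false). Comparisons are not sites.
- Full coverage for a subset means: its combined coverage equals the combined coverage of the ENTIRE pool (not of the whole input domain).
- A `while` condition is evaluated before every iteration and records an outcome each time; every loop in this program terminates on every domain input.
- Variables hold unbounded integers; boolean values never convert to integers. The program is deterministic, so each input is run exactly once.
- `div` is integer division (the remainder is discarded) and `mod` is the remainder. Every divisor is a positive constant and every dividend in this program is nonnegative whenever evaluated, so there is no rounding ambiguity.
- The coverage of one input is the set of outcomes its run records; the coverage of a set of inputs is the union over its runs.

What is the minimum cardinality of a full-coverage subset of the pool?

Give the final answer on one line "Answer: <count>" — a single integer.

run #1 (h=3, x=10) records B1=T, B5=T, B5=F, B6=T, B8=T, B8=F
run #2 (h=6, x=4) records B1=T, B5=T, B5=F, B6=T, B8=T, B8=F
run #3 (h=6, x=8) records B1=T, B5=T, B5=F, B6=F, B7=T, B8=T, B8=F
run #4 (h=8, x=11) records B1=T, B5=T, B5=F, B6=T, B8=T, B8=F
run #5 (h=5, x=9) records B1=T, B5=T, B5=F, B6=T, B8=T, B8=F
run #6 (h=5, x=4) records B1=T, B5=T, B5=F, B6=T, B8=T, B8=F
run #7 (h=6, x=10) records B1=T, B5=T, B5=F, B6=T, B8=T, B8=F
run #8 (h=7, x=9) records B1=F, B2=F, B4=T, B5=T, B5=F, B6=T, B8=T, B8=F
run #9 (h=4, x=7) records B1=T, B5=T, B5=F, B6=T, B8=T, B8=F
run #10 (h=8, x=10) records B1=T, B5=T, B5=F, B6=T, B8=T, B8=F
pool-wide coverage (11 outcomes): B1=T, B1=F, B2=F, B4=T, B5=T, B5=F, B6=T, B6=F, B7=T, B8=T, B8=F
size 1 is not enough: best union over all size-1 subsets is 8/11
at size 2, {3, 8} reaches all 11 outcomes; every lexicographically earlier size-2 subset fails

Answer: 2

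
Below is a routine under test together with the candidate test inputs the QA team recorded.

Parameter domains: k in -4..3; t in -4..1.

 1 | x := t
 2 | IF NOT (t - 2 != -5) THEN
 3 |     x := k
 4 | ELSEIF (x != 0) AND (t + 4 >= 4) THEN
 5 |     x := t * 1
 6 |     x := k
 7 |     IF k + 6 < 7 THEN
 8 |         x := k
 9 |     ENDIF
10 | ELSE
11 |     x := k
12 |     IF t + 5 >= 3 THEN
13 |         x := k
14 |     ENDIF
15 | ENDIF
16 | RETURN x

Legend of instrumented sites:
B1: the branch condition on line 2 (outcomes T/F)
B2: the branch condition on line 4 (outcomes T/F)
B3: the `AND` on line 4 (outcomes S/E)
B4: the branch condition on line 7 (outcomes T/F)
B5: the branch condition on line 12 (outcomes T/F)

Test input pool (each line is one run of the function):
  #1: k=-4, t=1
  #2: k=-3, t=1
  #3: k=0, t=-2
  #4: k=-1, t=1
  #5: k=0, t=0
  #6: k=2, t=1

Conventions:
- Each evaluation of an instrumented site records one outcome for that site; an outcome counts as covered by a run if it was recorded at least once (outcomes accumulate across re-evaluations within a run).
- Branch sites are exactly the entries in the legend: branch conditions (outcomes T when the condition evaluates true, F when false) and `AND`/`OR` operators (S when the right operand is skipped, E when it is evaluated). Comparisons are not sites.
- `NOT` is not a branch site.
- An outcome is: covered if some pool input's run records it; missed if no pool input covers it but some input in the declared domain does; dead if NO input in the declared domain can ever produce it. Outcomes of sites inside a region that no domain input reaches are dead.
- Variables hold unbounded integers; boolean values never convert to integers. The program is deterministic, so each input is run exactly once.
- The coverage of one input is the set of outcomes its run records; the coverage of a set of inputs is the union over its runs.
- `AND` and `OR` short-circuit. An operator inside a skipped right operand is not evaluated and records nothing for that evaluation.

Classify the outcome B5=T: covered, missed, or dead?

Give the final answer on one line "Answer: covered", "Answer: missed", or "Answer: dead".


B5=T is recorded by pool input(s) 3, 5 -> covered
Answer: covered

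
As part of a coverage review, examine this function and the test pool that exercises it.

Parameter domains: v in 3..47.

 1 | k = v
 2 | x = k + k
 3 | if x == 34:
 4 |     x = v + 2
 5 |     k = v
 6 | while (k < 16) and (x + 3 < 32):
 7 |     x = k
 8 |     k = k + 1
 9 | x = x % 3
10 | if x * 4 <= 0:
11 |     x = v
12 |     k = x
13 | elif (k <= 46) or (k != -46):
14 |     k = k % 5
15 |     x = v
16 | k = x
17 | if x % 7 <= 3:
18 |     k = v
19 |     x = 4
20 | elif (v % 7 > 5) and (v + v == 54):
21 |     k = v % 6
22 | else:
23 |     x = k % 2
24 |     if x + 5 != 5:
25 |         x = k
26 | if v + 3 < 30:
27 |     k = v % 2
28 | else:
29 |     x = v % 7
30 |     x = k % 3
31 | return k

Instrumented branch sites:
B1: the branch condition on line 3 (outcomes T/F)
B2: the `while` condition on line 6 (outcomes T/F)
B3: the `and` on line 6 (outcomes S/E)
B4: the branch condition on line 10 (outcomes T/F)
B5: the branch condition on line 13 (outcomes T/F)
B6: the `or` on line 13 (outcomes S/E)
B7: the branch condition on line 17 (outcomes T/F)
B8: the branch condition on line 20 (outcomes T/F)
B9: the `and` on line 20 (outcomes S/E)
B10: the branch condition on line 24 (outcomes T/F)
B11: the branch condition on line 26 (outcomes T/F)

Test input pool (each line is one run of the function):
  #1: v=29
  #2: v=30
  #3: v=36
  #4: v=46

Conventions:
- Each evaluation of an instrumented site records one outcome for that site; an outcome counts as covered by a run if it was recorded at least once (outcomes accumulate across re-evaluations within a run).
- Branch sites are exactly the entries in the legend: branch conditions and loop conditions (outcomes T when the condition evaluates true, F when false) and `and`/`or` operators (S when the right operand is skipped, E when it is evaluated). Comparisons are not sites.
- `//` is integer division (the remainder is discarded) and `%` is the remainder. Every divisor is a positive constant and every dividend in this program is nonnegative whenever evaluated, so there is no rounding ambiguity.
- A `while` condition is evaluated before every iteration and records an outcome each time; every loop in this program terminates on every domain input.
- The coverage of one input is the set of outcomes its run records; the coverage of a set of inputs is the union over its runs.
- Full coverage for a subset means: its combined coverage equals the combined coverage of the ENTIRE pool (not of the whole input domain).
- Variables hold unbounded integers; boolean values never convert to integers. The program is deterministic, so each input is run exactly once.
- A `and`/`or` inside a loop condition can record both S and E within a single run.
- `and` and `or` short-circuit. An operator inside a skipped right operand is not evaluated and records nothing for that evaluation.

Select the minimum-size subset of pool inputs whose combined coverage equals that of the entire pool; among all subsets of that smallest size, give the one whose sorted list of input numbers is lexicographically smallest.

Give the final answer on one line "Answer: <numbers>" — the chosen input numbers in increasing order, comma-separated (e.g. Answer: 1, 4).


test 1 (v=29) hits B1=F, B2=F, B3=S, B4=F, B5=T, B6=S, B7=T, B11=F
test 2 (v=30) hits B1=F, B2=F, B3=S, B4=T, B7=T, B11=F
test 3 (v=36) hits B1=F, B2=F, B3=S, B4=T, B7=T, B11=F
test 4 (v=46) hits B1=F, B2=F, B3=S, B4=F, B5=T, B6=S, B7=F, B8=F, B9=S, B10=F, B11=F
pool-wide coverage (13 outcomes): B1=F, B2=F, B3=S, B4=T, B4=F, B5=T, B6=S, B7=T, B7=F, B8=F, B9=S, B10=F, B11=F
checked all size-1 subsets: none covers 13 outcomes (max 11/13)
at size 2, {2, 4} reaches all 13 outcomes; every lexicographically earlier size-2 subset fails
Answer: 2, 4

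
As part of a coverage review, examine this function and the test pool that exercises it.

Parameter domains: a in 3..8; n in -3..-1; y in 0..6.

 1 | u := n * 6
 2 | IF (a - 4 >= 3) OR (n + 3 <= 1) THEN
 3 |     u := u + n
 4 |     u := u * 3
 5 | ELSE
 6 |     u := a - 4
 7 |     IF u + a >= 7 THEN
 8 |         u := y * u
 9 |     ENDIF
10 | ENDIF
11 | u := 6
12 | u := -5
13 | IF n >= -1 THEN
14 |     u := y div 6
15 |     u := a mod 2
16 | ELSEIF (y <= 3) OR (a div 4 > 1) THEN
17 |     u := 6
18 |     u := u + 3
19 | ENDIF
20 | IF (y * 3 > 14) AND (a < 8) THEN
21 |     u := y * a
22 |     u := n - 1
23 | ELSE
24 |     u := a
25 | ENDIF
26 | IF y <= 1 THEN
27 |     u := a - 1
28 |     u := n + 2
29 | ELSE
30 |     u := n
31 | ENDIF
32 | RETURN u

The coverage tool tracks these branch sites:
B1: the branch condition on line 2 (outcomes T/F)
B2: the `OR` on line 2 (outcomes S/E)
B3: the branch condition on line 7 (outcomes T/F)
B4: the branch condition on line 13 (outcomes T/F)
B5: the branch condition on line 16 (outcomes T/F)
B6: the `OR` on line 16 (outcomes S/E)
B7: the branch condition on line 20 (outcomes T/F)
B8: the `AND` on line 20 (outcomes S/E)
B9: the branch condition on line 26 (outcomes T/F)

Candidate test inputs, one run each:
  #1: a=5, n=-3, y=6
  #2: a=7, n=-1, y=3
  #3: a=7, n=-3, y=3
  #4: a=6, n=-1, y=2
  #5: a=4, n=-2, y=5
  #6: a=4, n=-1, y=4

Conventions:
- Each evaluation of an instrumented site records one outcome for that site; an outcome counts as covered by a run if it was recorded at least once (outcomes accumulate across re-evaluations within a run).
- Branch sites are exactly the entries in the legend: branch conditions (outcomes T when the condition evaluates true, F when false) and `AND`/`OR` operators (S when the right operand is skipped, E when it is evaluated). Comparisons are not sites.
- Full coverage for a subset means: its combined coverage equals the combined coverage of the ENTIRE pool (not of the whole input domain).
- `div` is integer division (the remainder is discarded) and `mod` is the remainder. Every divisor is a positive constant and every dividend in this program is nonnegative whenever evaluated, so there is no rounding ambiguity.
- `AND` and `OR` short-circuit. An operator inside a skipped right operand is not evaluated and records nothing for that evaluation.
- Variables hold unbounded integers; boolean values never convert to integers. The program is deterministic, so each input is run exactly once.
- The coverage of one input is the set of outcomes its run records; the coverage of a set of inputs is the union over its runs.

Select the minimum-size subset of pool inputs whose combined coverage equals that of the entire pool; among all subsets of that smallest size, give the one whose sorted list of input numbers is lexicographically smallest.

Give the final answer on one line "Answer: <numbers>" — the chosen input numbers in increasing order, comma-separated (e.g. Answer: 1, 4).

input #1 (a=5, n=-3, y=6): covers B1=T, B2=E, B4=F, B5=F, B6=E, B7=T, B8=E, B9=F
input #2 (a=7, n=-1, y=3): covers B1=T, B2=S, B4=T, B7=F, B8=S, B9=F
input #3 (a=7, n=-3, y=3): covers B1=T, B2=S, B4=F, B5=T, B6=S, B7=F, B8=S, B9=F
input #4 (a=6, n=-1, y=2): covers B1=F, B2=E, B3=T, B4=T, B7=F, B8=S, B9=F
input #5 (a=4, n=-2, y=5): covers B1=T, B2=E, B4=F, B5=F, B6=E, B7=T, B8=E, B9=F
input #6 (a=4, n=-1, y=4): covers B1=F, B2=E, B3=F, B4=T, B7=F, B8=S, B9=F
the full pool covers 17 outcomes: B1=T, B1=F, B2=S, B2=E, B3=T, B3=F, B4=T, B4=F, B5=T, B5=F, B6=S, B6=E, B7=T, B7=F, B8=S, B8=E, B9=F
checked all size-1 subsets: none covers 17 outcomes (max 8/17)
checked all size-2 subsets: none covers 17 outcomes (max 13/17)
checked all size-3 subsets: none covers 17 outcomes (max 16/17)
size 4: inputs {1, 3, 4, 6} cover all 17 outcomes, and no lexicographically smaller subset of this size does

Answer: 1, 3, 4, 6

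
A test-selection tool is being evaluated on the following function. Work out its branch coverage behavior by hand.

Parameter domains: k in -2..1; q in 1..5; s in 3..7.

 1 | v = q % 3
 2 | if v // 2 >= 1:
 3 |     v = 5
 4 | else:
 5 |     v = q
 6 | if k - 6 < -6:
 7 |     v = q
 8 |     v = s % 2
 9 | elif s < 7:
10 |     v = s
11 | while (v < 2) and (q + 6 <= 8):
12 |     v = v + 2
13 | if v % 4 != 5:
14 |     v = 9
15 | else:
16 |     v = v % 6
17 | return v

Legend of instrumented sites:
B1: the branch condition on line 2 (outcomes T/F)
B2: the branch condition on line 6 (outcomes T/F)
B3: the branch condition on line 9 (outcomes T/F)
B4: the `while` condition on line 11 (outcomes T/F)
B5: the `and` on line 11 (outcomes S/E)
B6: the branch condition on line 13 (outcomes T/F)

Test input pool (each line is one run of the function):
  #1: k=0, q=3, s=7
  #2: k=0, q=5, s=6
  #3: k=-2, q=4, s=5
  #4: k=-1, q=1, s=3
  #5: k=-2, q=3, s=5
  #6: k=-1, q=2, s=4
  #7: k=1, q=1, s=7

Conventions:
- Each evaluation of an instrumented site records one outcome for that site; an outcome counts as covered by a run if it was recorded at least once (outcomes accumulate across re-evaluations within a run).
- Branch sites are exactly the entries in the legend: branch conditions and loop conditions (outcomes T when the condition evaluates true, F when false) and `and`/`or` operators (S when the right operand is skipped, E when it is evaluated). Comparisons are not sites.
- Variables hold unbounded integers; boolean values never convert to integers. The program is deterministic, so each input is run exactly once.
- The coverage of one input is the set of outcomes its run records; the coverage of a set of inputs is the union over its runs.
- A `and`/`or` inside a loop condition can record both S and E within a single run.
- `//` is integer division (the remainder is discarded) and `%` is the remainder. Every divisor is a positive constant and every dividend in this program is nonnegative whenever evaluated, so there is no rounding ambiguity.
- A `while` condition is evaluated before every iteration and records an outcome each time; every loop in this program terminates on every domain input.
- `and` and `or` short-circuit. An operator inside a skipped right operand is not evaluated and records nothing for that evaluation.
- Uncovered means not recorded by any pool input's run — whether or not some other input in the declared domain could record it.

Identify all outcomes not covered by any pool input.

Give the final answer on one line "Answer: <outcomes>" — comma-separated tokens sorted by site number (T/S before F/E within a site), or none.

#1 (k=0, q=3, s=7) -> covered: B1=F, B2=F, B3=F, B4=F, B5=S, B6=T
#2 (k=0, q=5, s=6) -> covered: B1=T, B2=F, B3=T, B4=F, B5=S, B6=T
#3 (k=-2, q=4, s=5) -> covered: B1=F, B2=T, B4=F, B5=E, B6=T
#4 (k=-1, q=1, s=3) -> covered: B1=F, B2=T, B4=T, B4=F, B5=S, B5=E, B6=T
#5 (k=-2, q=3, s=5) -> covered: B1=F, B2=T, B4=F, B5=E, B6=T
#6 (k=-1, q=2, s=4) -> covered: B1=T, B2=T, B4=T, B4=F, B5=S, B5=E, B6=T
#7 (k=1, q=1, s=7) -> covered: B1=F, B2=F, B3=F, B4=T, B4=F, B5=S, B5=E, B6=T
union over the pool: B1=T, B1=F, B2=T, B2=F, B3=T, B3=F, B4=T, B4=F, B5=S, B5=E, B6=T
uncovered (1 of 12): B6=F

Answer: B6=F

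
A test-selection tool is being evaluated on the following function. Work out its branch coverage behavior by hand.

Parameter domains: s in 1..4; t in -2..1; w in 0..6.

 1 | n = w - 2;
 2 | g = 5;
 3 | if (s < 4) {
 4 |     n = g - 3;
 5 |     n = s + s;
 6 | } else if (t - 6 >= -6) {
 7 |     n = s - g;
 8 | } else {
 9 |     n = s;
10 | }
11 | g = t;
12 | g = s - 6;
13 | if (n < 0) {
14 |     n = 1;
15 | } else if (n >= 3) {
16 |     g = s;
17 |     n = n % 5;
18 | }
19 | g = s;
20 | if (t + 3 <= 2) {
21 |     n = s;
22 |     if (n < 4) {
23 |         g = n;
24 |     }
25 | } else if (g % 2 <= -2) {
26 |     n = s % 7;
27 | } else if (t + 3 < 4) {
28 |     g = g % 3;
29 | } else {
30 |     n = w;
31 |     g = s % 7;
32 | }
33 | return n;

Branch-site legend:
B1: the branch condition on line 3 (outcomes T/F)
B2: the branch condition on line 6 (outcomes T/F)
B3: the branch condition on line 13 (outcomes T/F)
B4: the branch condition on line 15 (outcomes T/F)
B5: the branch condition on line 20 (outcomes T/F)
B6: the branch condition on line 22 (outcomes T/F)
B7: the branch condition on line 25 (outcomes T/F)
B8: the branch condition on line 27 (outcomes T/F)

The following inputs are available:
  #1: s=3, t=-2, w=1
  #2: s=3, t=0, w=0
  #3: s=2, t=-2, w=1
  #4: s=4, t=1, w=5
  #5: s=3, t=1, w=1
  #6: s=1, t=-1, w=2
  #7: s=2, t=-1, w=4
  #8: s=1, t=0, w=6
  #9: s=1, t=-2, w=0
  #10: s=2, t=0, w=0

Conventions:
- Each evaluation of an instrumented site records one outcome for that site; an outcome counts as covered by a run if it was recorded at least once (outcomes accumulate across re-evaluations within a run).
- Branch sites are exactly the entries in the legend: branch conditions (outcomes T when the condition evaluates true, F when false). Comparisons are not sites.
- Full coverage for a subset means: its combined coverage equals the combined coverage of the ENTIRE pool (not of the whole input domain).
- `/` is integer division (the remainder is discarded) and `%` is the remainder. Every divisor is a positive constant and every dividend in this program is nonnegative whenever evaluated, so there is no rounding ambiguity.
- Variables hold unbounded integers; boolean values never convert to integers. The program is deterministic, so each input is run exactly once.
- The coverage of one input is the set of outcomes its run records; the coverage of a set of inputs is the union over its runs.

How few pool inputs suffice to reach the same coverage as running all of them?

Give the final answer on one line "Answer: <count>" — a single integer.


input #1, s=3, t=-2, w=1: outcomes B1=T, B3=F, B4=T, B5=T, B6=T
input #2, s=3, t=0, w=0: outcomes B1=T, B3=F, B4=T, B5=F, B7=F, B8=T
input #3, s=2, t=-2, w=1: outcomes B1=T, B3=F, B4=T, B5=T, B6=T
input #4, s=4, t=1, w=5: outcomes B1=F, B2=T, B3=T, B5=F, B7=F, B8=F
input #5, s=3, t=1, w=1: outcomes B1=T, B3=F, B4=T, B5=F, B7=F, B8=F
input #6, s=1, t=-1, w=2: outcomes B1=T, B3=F, B4=F, B5=T, B6=T
input #7, s=2, t=-1, w=4: outcomes B1=T, B3=F, B4=T, B5=T, B6=T
input #8, s=1, t=0, w=6: outcomes B1=T, B3=F, B4=F, B5=F, B7=F, B8=T
input #9, s=1, t=-2, w=0: outcomes B1=T, B3=F, B4=F, B5=T, B6=T
input #10, s=2, t=0, w=0: outcomes B1=T, B3=F, B4=T, B5=F, B7=F, B8=T
together the pool reaches 13 outcomes: B1=T, B1=F, B2=T, B3=T, B3=F, B4=T, B4=F, B5=T, B5=F, B6=T, B7=F, B8=T, B8=F
size 1 is not enough: best union over all size-1 subsets is 6/13
size 2 is not enough: best union over all size-2 subsets is 11/13
size 3: inputs {1, 4, 8} cover all 13 outcomes, and no lexicographically smaller subset of this size does
Answer: 3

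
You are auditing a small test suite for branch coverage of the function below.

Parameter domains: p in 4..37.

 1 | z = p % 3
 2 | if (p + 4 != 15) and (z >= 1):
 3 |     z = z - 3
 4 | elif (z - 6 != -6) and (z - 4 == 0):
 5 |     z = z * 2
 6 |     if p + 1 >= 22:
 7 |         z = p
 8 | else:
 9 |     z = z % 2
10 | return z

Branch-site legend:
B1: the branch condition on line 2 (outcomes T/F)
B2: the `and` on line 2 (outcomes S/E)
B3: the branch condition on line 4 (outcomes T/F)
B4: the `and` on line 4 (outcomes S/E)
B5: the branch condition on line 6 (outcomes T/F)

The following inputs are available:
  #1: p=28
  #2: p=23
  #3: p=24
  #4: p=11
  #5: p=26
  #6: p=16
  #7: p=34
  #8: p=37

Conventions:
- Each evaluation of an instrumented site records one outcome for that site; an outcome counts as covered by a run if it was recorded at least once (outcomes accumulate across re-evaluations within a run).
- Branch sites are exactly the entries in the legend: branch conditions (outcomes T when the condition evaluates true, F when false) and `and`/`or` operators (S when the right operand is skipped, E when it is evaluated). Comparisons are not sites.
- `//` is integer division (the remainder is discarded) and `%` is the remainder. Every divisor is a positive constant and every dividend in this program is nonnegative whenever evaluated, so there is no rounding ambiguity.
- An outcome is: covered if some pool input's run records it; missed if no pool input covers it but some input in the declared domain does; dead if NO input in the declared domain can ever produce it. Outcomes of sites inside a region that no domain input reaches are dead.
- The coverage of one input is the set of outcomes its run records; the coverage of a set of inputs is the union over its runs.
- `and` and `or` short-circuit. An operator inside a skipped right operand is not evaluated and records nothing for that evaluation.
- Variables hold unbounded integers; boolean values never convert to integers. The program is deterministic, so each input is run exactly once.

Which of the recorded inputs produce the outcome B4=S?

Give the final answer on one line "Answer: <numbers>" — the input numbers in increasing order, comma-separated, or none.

input #1 (p=28): misses B4=S
input #2 (p=23): misses B4=S
input #3 (p=24): covers B4=S
input #4 (p=11): misses B4=S
input #5 (p=26): misses B4=S
input #6 (p=16): misses B4=S
input #7 (p=34): misses B4=S
input #8 (p=37): misses B4=S

Answer: 3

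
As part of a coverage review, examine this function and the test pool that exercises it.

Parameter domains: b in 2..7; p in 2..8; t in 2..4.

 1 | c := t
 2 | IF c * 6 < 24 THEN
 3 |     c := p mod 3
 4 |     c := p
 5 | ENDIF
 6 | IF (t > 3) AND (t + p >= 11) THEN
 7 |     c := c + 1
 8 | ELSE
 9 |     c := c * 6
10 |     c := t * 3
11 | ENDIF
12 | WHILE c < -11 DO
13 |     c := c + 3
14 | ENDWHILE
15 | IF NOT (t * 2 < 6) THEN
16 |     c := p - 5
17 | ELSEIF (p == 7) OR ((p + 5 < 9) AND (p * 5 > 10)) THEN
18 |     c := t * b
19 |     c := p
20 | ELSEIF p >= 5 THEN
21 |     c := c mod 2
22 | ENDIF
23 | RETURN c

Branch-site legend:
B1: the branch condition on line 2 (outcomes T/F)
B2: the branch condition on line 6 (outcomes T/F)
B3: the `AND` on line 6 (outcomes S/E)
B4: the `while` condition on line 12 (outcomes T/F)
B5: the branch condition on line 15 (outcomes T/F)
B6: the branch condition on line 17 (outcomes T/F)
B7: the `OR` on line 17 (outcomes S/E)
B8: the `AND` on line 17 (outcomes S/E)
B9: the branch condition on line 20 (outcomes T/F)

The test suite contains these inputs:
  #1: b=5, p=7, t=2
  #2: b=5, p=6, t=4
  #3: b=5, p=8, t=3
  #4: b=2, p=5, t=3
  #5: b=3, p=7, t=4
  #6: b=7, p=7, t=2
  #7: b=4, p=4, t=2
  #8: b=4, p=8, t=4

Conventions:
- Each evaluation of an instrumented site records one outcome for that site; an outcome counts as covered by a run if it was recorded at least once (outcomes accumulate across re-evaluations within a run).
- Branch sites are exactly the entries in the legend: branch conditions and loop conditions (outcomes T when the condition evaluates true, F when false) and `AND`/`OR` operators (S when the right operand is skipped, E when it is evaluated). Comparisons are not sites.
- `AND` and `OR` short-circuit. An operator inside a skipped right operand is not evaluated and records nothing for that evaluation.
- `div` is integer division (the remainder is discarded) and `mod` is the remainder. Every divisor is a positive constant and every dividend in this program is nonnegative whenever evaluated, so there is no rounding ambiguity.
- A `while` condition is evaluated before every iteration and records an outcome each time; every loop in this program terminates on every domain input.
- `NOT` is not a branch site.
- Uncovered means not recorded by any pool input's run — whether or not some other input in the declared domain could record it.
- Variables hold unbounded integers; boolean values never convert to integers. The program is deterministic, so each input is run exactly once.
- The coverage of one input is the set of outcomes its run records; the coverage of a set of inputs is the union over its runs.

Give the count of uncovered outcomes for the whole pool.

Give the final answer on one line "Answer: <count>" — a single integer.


run #1 (b=5, p=7, t=2) runs B1->T, B3->S, B2->F, B4->F, B5->F, B7->S, B6->T; records B1=T, B2=F, B3=S, B4=F, B5=F, B6=T, B7=S
run #2 (b=5, p=6, t=4) runs B1->F, B3->E, B2->F, B4->F, B5->T; records B1=F, B2=F, B3=E, B4=F, B5=T
run #3 (b=5, p=8, t=3) runs B1->T, B3->S, B2->F, B4->F, B5->T; records B1=T, B2=F, B3=S, B4=F, B5=T
run #4 (b=2, p=5, t=3) runs B1->T, B3->S, B2->F, B4->F, B5->T; records B1=T, B2=F, B3=S, B4=F, B5=T
run #5 (b=3, p=7, t=4) runs B1->F, B3->E, B2->T, B4->F, B5->T; records B1=F, B2=T, B3=E, B4=F, B5=T
run #6 (b=7, p=7, t=2) runs B1->T, B3->S, B2->F, B4->F, B5->F, B7->S, B6->T; records B1=T, B2=F, B3=S, B4=F, B5=F, B6=T, B7=S
run #7 (b=4, p=4, t=2) runs B1->T, B3->S, B2->F, B4->F, B5->F, B7->E, B8->S, B6->F, B9->F; records B1=T, B2=F, B3=S, B4=F, B5=F, B6=F, B7=E, B8=S, B9=F
run #8 (b=4, p=8, t=4) runs B1->F, B3->E, B2->T, B4->F, B5->T; records B1=F, B2=T, B3=E, B4=F, B5=T
union over the pool: B1=T, B1=F, B2=T, B2=F, B3=S, B3=E, B4=F, B5=T, B5=F, B6=T, B6=F, B7=S, B7=E, B8=S, B9=F
uncovered (3 of 18): B4=T, B8=E, B9=T
Answer: 3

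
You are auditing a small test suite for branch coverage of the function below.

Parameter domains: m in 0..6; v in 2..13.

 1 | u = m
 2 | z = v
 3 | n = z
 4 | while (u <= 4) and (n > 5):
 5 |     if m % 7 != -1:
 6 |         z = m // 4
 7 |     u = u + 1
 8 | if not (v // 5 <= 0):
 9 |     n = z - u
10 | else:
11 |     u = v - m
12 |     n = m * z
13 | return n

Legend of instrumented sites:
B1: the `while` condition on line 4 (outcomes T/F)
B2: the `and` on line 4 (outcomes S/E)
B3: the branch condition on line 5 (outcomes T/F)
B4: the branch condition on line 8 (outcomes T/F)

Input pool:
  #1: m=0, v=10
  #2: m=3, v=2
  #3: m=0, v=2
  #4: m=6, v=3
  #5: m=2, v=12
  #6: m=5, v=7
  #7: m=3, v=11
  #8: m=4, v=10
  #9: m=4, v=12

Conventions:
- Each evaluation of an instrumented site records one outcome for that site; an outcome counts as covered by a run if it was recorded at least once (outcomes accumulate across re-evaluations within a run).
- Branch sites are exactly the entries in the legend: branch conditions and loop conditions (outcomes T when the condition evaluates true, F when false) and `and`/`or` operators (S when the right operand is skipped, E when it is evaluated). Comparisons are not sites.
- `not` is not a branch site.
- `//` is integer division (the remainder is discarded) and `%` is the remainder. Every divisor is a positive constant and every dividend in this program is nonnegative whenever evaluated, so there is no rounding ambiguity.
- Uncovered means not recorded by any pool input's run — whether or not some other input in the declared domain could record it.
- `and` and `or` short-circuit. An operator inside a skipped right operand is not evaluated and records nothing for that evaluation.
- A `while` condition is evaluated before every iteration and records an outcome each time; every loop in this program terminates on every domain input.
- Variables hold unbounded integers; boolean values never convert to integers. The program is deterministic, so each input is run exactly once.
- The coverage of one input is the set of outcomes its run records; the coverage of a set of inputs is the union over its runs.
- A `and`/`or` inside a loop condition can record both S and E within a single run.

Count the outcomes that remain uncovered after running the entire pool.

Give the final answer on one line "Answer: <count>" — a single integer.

test 1 (m=0, v=10) hits B1=T, B1=F, B2=S, B2=E, B3=T, B4=T
test 2 (m=3, v=2) hits B1=F, B2=E, B4=F
test 3 (m=0, v=2) hits B1=F, B2=E, B4=F
test 4 (m=6, v=3) hits B1=F, B2=S, B4=F
test 5 (m=2, v=12) hits B1=T, B1=F, B2=S, B2=E, B3=T, B4=T
test 6 (m=5, v=7) hits B1=F, B2=S, B4=T
test 7 (m=3, v=11) hits B1=T, B1=F, B2=S, B2=E, B3=T, B4=T
test 8 (m=4, v=10) hits B1=T, B1=F, B2=S, B2=E, B3=T, B4=T
test 9 (m=4, v=12) hits B1=T, B1=F, B2=S, B2=E, B3=T, B4=T
union over the pool: B1=T, B1=F, B2=S, B2=E, B3=T, B4=T, B4=F
uncovered (1 of 8): B3=F

Answer: 1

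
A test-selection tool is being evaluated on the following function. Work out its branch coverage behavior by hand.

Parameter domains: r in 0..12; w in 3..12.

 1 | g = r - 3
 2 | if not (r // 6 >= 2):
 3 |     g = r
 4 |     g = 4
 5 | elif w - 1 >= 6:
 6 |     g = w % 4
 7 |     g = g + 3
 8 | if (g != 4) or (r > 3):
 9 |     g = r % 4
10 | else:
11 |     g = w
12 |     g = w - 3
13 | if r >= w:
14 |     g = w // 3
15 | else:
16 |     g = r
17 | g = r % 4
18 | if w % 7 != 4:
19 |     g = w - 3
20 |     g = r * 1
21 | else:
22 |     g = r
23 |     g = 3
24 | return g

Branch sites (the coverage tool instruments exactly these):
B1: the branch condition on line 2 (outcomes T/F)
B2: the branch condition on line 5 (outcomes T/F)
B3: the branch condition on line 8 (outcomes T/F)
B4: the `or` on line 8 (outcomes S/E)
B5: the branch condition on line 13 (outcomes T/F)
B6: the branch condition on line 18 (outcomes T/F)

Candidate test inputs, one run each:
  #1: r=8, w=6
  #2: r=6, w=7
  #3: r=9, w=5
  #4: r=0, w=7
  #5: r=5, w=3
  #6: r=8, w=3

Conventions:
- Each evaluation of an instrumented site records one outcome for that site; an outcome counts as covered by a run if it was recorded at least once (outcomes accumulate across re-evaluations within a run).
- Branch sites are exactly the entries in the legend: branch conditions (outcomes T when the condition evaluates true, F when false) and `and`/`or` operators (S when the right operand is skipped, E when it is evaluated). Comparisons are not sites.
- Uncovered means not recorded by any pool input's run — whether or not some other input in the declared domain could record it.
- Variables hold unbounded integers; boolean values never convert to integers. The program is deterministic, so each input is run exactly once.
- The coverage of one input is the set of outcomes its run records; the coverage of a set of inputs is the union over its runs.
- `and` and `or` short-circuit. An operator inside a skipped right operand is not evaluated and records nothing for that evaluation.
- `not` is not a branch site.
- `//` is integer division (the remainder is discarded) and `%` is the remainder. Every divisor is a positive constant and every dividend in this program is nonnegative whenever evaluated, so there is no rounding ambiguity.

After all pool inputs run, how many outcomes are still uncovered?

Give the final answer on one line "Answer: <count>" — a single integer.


#1 (r=8, w=6) -> covered: B1=T, B3=T, B4=E, B5=T, B6=T
#2 (r=6, w=7) -> covered: B1=T, B3=T, B4=E, B5=F, B6=T
#3 (r=9, w=5) -> covered: B1=T, B3=T, B4=E, B5=T, B6=T
#4 (r=0, w=7) -> covered: B1=T, B3=F, B4=E, B5=F, B6=T
#5 (r=5, w=3) -> covered: B1=T, B3=T, B4=E, B5=T, B6=T
#6 (r=8, w=3) -> covered: B1=T, B3=T, B4=E, B5=T, B6=T
union over the pool: B1=T, B3=T, B3=F, B4=E, B5=T, B5=F, B6=T
uncovered (5 of 12): B1=F, B2=T, B2=F, B4=S, B6=F
Answer: 5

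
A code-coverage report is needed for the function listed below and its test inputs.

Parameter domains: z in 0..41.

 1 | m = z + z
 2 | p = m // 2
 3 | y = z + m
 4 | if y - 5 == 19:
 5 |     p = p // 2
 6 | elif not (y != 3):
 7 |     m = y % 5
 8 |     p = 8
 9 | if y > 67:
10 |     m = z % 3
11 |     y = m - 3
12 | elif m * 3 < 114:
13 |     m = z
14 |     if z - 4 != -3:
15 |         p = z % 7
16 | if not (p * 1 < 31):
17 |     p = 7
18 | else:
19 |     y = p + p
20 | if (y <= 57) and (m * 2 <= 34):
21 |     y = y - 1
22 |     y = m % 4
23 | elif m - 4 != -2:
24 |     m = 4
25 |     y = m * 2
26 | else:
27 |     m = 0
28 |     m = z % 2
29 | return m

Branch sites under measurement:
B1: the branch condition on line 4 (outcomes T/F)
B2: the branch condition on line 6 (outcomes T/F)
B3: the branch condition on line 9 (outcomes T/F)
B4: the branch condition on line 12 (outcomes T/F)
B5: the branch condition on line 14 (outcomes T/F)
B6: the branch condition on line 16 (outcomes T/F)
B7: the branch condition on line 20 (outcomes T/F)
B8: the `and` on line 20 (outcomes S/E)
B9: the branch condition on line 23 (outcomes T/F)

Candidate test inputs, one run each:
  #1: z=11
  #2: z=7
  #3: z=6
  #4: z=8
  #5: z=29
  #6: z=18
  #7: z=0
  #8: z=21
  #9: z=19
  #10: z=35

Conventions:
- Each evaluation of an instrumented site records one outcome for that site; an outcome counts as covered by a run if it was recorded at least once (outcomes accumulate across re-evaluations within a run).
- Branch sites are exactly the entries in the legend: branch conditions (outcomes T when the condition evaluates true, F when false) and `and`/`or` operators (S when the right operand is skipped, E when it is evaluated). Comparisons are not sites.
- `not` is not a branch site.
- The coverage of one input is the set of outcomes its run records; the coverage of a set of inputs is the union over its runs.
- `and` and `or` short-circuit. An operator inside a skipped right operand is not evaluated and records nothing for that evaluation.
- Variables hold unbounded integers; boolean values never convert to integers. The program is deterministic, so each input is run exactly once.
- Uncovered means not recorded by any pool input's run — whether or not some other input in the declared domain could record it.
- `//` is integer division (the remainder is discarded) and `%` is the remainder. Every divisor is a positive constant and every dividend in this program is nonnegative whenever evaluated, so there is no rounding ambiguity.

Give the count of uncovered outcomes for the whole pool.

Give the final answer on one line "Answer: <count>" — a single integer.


run #1 (z=11) records B1=F, B2=F, B3=F, B4=T, B5=T, B6=F, B7=T, B8=E
run #2 (z=7) records B1=F, B2=F, B3=F, B4=T, B5=T, B6=F, B7=T, B8=E
run #3 (z=6) records B1=F, B2=F, B3=F, B4=T, B5=T, B6=F, B7=T, B8=E
run #4 (z=8) records B1=T, B3=F, B4=T, B5=T, B6=F, B7=T, B8=E
run #5 (z=29) records B1=F, B2=F, B3=T, B6=F, B7=F, B8=S, B9=F
run #6 (z=18) records B1=F, B2=F, B3=F, B4=T, B5=T, B6=F, B7=F, B8=E, B9=T
run #7 (z=0) records B1=F, B2=F, B3=F, B4=T, B5=T, B6=F, B7=T, B8=E
run #8 (z=21) records B1=F, B2=F, B3=F, B4=F, B6=F, B7=F, B8=E, B9=T
run #9 (z=19) records B1=F, B2=F, B3=F, B4=F, B6=F, B7=F, B8=E, B9=T
run #10 (z=35) records B1=F, B2=F, B3=T, B6=T, B7=T, B8=E
union over the pool: B1=T, B1=F, B2=F, B3=T, B3=F, B4=T, B4=F, B5=T, B6=T, B6=F, B7=T, B7=F, B8=S, B8=E, B9=T, B9=F
uncovered (2 of 18): B2=T, B5=F
Answer: 2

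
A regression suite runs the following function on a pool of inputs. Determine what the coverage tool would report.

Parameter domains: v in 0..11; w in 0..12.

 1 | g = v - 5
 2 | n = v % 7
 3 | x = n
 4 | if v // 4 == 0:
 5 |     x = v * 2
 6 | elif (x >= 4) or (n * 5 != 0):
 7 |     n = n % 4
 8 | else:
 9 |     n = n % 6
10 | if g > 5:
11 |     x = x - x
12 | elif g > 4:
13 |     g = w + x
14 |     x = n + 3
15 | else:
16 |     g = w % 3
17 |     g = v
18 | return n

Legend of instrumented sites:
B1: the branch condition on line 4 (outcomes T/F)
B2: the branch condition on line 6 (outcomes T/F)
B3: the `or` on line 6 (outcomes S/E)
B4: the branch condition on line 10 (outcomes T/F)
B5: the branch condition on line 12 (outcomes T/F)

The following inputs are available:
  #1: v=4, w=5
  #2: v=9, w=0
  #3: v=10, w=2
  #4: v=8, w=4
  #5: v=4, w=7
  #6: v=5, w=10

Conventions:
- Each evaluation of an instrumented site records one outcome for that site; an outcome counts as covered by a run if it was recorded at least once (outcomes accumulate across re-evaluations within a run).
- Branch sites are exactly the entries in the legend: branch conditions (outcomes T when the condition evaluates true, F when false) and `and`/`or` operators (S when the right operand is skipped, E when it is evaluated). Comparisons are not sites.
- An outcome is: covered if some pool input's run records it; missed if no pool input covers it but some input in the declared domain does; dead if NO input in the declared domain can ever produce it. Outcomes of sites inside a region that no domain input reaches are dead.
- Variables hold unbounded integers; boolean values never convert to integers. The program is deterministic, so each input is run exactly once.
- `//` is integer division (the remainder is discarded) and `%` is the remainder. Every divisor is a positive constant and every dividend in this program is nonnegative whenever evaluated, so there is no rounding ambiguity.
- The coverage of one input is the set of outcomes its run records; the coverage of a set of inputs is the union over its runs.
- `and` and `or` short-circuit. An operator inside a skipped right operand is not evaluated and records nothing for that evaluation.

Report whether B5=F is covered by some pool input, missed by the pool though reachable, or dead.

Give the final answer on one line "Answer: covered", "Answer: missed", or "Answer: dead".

B5=F is recorded by pool input(s) 1, 2, 4, 5, 6 -> covered

Answer: covered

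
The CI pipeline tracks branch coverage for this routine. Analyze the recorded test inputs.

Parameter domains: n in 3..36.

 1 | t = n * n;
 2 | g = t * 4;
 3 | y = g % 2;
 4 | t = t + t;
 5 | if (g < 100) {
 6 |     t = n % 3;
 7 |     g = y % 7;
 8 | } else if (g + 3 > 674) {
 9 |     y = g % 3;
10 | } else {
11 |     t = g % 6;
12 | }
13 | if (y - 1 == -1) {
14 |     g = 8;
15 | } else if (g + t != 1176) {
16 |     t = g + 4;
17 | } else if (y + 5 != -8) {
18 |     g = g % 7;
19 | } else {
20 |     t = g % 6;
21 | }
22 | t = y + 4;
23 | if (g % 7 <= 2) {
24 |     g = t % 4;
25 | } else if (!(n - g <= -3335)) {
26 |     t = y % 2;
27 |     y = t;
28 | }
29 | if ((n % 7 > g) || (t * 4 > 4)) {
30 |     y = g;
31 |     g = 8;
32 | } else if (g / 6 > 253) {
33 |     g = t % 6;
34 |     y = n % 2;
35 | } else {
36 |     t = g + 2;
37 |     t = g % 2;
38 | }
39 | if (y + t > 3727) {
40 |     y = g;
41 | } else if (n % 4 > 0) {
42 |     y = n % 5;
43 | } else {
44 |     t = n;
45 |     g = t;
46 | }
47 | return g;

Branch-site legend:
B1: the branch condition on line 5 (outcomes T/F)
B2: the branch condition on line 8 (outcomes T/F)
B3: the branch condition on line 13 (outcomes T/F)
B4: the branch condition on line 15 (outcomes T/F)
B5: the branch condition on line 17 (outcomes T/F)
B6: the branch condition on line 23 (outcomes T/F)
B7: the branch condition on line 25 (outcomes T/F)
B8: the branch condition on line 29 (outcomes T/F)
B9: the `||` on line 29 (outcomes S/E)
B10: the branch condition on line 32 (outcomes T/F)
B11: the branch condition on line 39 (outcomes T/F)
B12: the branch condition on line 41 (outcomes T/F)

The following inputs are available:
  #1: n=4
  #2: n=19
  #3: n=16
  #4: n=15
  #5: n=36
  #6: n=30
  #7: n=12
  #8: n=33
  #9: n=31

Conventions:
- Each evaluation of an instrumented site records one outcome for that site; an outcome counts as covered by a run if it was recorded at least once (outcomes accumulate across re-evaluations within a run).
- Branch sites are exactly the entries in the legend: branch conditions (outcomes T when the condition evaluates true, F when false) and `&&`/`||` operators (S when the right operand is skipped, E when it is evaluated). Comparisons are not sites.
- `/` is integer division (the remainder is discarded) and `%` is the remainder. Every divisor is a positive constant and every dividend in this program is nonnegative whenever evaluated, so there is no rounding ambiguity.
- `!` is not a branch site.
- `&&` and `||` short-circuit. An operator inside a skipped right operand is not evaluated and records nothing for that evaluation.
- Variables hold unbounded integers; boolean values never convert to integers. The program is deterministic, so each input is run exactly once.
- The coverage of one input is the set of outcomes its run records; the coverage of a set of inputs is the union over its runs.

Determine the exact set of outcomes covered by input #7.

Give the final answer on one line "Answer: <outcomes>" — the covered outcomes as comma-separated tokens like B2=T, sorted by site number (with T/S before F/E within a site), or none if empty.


Event log for input #7 (n=12):
  B1->F, B2->F, B3->T, B6->T, B9->S, B8->T, B11->F, B12->F
collecting distinct outcomes: B1=F, B2=F, B3=T, B6=T, B8=T, B9=S, B11=F, B12=F
Answer: B1=F, B2=F, B3=T, B6=T, B8=T, B9=S, B11=F, B12=F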